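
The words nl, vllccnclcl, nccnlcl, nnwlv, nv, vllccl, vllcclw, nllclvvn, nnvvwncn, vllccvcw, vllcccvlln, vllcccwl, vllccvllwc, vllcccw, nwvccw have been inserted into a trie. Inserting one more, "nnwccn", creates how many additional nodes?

Walking "nnwccn" from the root, the first 3 characters ("nnw") follow existing edges; "c" is the first miss.
New nodes needed: |"nnwccn"| − 3 = 6 − 3 = 3.

3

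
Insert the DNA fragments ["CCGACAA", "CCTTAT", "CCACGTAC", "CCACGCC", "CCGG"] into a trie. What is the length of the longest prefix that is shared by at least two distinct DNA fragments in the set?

5

The deepest shared node is where two words last agree before diverging.
e.g. "CCACGCC" and "CCACGTAC" share the prefix "CCACG" of length 5; no pair shares a longer one.
Longest shared-prefix length: 5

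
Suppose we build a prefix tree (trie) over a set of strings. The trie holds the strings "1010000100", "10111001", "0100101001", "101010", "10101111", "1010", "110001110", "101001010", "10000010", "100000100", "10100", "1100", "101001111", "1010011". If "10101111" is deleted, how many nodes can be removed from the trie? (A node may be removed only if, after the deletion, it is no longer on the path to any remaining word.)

A node on "10101111"'s path can go only if nothing else ends at it or branches off below it.
The suffix "111" (3 nodes) is used only by "10101111"; the node for "10101" still has the child "0", so pruning stops there.
Nodes removed: 3

3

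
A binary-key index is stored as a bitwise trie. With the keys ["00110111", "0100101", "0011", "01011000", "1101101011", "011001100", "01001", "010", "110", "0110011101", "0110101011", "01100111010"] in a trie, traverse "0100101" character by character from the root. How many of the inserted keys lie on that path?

3

Walk "0100101" from the root; an end-of-word marker is hit whenever a stored word is a prefix of "0100101".
Prefixes of the query that are stored words: "010", "01001", "0100101"
Count: 3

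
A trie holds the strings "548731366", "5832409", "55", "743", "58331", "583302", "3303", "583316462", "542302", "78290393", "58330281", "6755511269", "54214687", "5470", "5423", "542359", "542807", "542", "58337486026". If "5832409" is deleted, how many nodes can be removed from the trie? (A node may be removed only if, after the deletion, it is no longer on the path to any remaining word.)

4

Walk "5832409" from the leaf back toward the root, removing each node that no remaining word uses.
The suffix "2409" (4 nodes) is used only by "5832409"; the node for "583" still has the child "3", so pruning stops there.
Nodes removed: 4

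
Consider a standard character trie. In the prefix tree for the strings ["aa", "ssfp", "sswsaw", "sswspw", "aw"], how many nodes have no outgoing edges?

5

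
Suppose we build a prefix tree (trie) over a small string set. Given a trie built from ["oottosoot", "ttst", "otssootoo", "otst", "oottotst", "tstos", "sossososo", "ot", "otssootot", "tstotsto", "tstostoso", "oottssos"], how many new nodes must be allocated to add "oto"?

Walking "oto" from the root, the first 2 characters ("ot") follow existing edges; "o" is the first miss.
So 3 − 2 = 1 new nodes.

1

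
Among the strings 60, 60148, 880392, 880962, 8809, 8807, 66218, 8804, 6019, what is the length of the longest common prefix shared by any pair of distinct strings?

4

Look for the deepest trie node that still has at least two words in its subtree.
e.g. "8809" and "880962" share the prefix "8809" of length 4; no pair shares a longer one.
Longest shared-prefix length: 4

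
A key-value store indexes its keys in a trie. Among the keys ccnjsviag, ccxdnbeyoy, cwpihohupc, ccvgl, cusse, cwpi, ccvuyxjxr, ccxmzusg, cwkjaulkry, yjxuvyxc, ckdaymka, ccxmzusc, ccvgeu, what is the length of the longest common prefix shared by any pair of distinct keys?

7

Equivalently: take the maximum, over all pairs, of their longest common prefix length.
"ccxmzusc" and "ccxmzusg" agree on "ccxmzus" (7 characters) before diverging; nothing deeper is shared.
Longest shared-prefix length: 7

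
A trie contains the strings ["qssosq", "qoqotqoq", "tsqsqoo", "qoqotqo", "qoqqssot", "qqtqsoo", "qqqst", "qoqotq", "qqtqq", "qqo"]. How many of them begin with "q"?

9

Filter for entries beginning with "q":
Matches: "qoqotq", "qoqotqo", "qoqotqoq", "qoqqssot", "qqo", "qqqst", "qqtqq", "qqtqsoo", "qssosq"
Count: 9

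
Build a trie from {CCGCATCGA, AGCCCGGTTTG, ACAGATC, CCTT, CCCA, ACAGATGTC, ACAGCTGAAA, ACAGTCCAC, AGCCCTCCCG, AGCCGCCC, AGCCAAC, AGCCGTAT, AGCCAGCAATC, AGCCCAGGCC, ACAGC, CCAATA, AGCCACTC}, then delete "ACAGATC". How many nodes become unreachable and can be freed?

1

Walk "ACAGATC" from the leaf back toward the root, removing each node that no remaining word uses.
The suffix "C" (1 node) is used only by "ACAGATC"; the node for "ACAGAT" still has the child "G", so pruning stops there.
Nodes removed: 1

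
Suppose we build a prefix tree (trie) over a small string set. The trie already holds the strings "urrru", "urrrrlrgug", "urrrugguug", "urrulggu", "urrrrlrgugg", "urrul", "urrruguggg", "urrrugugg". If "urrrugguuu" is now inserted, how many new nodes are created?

1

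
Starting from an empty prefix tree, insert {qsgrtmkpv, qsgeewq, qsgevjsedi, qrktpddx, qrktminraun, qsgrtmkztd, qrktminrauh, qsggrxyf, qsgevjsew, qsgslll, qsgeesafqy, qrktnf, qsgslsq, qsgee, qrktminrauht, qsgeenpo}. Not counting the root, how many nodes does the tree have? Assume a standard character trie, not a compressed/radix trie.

Insert word by word; a character creates a node only if that edge doesn't already exist:
  "qsgrtmkpv" → 9 new (q, s, g, r, t, m, k, p, v)
  "qsgeewq" → prefix "qsg" already present; 4 new (e, e, w, q)
  "qsgevjsedi" → prefix "qsge" already present; 6 new (v, j, s, e, d, i)
  "qrktpddx" → prefix "q" already present; 7 new (r, k, t, p, d, d, x)
  "qrktminraun" → prefix "qrkt" already present; 7 new (m, i, n, r, a, u, n)
  "qsgrtmkztd" → prefix "qsgrtmk" already present; 3 new (z, t, d)
  "qrktminrauh" → prefix "qrktminrau" already present; 1 new (h)
  "qsggrxyf" → prefix "qsg" already present; 5 new (g, r, x, y, f)
  "qsgevjsew" → prefix "qsgevjse" already present; 1 new (w)
  "qsgslll" → prefix "qsg" already present; 4 new (s, l, l, l)
  "qsgeesafqy" → prefix "qsgee" already present; 5 new (s, a, f, q, y)
  "qrktnf" → prefix "qrkt" already present; 2 new (n, f)
  "qsgslsq" → prefix "qsgsl" already present; 2 new (s, q)
  "qsgee" → prefix "qsgee" already present; 0 new (none)
  "qrktminrauht" → prefix "qrktminrauh" already present; 1 new (t)
  "qsgeenpo" → prefix "qsgee" already present; 3 new (n, p, o)
Total nodes = 9 + 4 + 6 + 7 + 7 + 3 + 1 + 5 + 1 + 4 + 5 + 2 + 2 + 0 + 1 + 3 = 60

60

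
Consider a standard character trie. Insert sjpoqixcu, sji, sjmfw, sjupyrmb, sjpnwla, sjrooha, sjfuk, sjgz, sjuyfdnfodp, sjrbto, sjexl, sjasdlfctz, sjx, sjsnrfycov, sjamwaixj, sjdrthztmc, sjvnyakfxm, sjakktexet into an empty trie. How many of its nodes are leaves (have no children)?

Leaves are exactly the stored words that no other stored word extends.
Those words: "sjakktexet", "sjamwaixj", "sjasdlfctz", "sjdrthztmc", "sjexl", "sjfuk", "sjgz", "sji", "sjmfw", "sjpnwla", "sjpoqixcu", "sjrbto", "sjrooha", "sjsnrfycov", "sjupyrmb", "sjuyfdnfodp", "sjvnyakfxm", "sjx"
Leaf count: 18

18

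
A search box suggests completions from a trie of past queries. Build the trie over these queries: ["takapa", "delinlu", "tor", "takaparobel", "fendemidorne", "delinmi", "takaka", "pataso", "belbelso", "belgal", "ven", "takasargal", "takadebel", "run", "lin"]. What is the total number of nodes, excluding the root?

73

Count nodes per top-level branch (shared prefixes stored once):
  'b'-branch (belbelso, belgal): 11 nodes
  'd'-branch (delinlu, delinmi): 9 nodes
  'f'-branch (fendemidorne): 12 nodes
  'l'-branch (lin): 3 nodes
  'p'-branch (pataso): 6 nodes
  'r'-branch (run): 3 nodes
  't'-branch (takadebel, takaka, takapa, takaparobel, takasargal, tor): 26 nodes
  'v'-branch (ven): 3 nodes
Sum: 73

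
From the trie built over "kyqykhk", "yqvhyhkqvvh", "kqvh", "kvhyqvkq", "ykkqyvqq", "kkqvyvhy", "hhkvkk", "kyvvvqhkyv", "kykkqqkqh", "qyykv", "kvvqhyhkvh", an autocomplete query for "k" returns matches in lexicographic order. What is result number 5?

Filter for "k…" and sort: "kkqvyvhy", "kqvh", "kvhyqvkq", "kvvqhyhkvh", "kykkqqkqh", "kyqykhk", "kyvvvqhkyv"
The 5th is kykkqqkqh.

kykkqqkqh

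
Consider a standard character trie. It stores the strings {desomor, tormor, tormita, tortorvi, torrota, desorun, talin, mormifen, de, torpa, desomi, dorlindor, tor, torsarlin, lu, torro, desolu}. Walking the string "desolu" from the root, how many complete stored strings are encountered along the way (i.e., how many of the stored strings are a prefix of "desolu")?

2

Check each prefix of "desolu" against the stored set — each match is an end-marker on the path.
Prefixes of the query that are stored words: "de", "desolu"
Count: 2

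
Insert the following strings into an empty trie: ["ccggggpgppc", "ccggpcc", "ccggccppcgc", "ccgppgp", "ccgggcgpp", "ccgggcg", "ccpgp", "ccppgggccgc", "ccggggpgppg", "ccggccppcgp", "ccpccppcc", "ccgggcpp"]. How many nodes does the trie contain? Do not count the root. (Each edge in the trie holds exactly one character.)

Trace insertions, counting only characters that open a new branch:
  "ccggggpgppc" → 11 new (c, c, g, g, g, g, p, g, p, p, c)
  "ccggpcc" → prefix "ccgg" already present; 3 new (p, c, c)
  "ccggccppcgc" → prefix "ccgg" already present; 7 new (c, c, p, p, c, g, c)
  "ccgppgp" → prefix "ccg" already present; 4 new (p, p, g, p)
  "ccgggcgpp" → prefix "ccggg" already present; 4 new (c, g, p, p)
  "ccgggcg" → prefix "ccgggcg" already present; 0 new (none)
  "ccpgp" → prefix "cc" already present; 3 new (p, g, p)
  "ccppgggccgc" → prefix "ccp" already present; 8 new (p, g, g, g, c, c, g, c)
  "ccggggpgppg" → prefix "ccggggpgpp" already present; 1 new (g)
  "ccggccppcgp" → prefix "ccggccppcg" already present; 1 new (p)
  "ccpccppcc" → prefix "ccp" already present; 6 new (c, c, p, p, c, c)
  "ccgggcpp" → prefix "ccgggc" already present; 2 new (p, p)
Total nodes = 11 + 3 + 7 + 4 + 4 + 0 + 3 + 8 + 1 + 1 + 6 + 2 = 50

50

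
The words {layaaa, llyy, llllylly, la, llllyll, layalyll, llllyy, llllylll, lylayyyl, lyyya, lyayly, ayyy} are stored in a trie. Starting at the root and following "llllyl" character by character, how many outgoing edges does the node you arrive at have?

Walk "llllyl" from the root, arriving at one node.
Characters that immediately follow "llllyl" among the stored strings: {l}.
That node has 1 child edge.

1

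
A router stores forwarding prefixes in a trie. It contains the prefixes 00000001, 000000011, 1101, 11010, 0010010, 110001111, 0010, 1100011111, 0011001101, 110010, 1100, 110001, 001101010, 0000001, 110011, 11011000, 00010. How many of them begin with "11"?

9

Walk to "11"; the words in its subtree are exactly those with that prefix.
Matches: "1100", "110001", "110001111", "1100011111", "110010", "110011", "1101", "11010", "11011000"
Count: 9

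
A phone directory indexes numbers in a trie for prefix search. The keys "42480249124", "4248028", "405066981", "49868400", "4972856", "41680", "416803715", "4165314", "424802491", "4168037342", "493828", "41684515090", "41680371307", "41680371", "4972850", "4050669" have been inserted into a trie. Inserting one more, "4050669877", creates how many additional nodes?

2

Walking "4050669877" from the root, the first 8 characters ("40506698") follow existing edges; "7" is the first miss.
So 10 − 8 = 2 new nodes.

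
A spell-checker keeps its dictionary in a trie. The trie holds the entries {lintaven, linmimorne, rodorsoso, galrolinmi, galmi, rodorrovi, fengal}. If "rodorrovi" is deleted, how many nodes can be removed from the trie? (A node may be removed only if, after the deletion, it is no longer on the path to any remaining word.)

4

A node on "rodorrovi"'s path can go only if nothing else ends at it or branches off below it.
The suffix "rovi" (4 nodes) is used only by "rodorrovi"; the node for "rodor" still has the child "s", so pruning stops there.
Nodes removed: 4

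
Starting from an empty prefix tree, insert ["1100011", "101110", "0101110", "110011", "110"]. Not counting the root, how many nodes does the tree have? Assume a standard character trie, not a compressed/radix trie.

21

Count nodes per top-level branch (shared prefixes stored once):
  '0'-branch (0101110): 7 nodes
  '1'-branch (101110, 110, 1100011, 110011): 14 nodes
Sum: 21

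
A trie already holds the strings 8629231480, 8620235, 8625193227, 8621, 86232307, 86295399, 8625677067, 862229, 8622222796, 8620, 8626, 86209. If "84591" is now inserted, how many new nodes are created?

4

Walking "84591" from the root, the first 1 characters ("8") follow existing edges; "4" is the first miss.
Each of the 4 remaining characters creates one node.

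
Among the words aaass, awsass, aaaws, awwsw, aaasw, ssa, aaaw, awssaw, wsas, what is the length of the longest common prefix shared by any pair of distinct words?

4

Look for the deepest trie node that still has at least two words in its subtree.
e.g. "aaass" and "aaasw" share the prefix "aaas" of length 4; no pair shares a longer one.
Longest shared-prefix length: 4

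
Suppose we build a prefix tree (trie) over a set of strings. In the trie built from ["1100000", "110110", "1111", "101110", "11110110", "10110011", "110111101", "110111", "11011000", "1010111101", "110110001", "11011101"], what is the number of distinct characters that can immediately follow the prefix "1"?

The children of the "1" node are the distinct next characters among strings starting with "1".
Distinct next characters after "1": 0, 1.
That node has 2 child edges.

2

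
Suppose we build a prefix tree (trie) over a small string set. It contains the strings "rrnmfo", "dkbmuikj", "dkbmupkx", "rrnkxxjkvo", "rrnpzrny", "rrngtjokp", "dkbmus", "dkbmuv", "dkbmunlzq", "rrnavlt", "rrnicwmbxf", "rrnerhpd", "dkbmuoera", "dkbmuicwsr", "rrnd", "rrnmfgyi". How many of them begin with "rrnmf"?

2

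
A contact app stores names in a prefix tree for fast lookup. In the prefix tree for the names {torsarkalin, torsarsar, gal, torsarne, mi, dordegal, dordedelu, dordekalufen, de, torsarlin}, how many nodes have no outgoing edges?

Leaves are exactly the stored words that no other stored word extends.
Those words: "de", "dordedelu", "dordegal", "dordekalufen", "gal", "mi", "torsarkalin", "torsarlin", "torsarne", "torsarsar"
Leaf count: 10

10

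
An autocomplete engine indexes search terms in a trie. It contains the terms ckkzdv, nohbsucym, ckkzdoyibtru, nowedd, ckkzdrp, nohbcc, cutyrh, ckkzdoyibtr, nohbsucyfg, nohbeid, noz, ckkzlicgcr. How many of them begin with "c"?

Traverse to the node for "c", then collect every word in that subtree.
Words under "c": ckkzdoyibtr, ckkzdoyibtru, ckkzdrp, ckkzdv, ckkzlicgcr, cutyrh
Count: 6

6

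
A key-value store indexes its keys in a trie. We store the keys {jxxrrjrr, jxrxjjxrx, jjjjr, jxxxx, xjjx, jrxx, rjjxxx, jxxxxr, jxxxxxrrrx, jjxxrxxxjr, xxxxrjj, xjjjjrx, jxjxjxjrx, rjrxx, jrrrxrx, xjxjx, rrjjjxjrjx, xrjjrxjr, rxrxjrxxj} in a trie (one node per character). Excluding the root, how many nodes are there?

Insert word by word; a character creates a node only if that edge doesn't already exist:
  "jxxrrjrr" → 8 new (j, x, x, r, r, j, r, r)
  "jxrxjjxrx" → prefix "jx" already present; 7 new (r, x, j, j, x, r, x)
  "jjjjr" → prefix "j" already present; 4 new (j, j, j, r)
  "jxxxx" → prefix "jxx" already present; 2 new (x, x)
  "xjjx" → 4 new (x, j, j, x)
  "jrxx" → prefix "j" already present; 3 new (r, x, x)
  "rjjxxx" → 6 new (r, j, j, x, x, x)
  "jxxxxr" → prefix "jxxxx" already present; 1 new (r)
  "jxxxxxrrrx" → prefix "jxxxx" already present; 5 new (x, r, r, r, x)
  "jjxxrxxxjr" → prefix "jj" already present; 8 new (x, x, r, x, x, x, j, r)
  "xxxxrjj" → prefix "x" already present; 6 new (x, x, x, r, j, j)
  "xjjjjrx" → prefix "xjj" already present; 4 new (j, j, r, x)
  "jxjxjxjrx" → prefix "jx" already present; 7 new (j, x, j, x, j, r, x)
  "rjrxx" → prefix "rj" already present; 3 new (r, x, x)
  "jrrrxrx" → prefix "jr" already present; 5 new (r, r, x, r, x)
  "xjxjx" → prefix "xj" already present; 3 new (x, j, x)
  "rrjjjxjrjx" → prefix "r" already present; 9 new (r, j, j, j, x, j, r, j, x)
  "xrjjrxjr" → prefix "x" already present; 7 new (r, j, j, r, x, j, r)
  "rxrxjrxxj" → prefix "r" already present; 8 new (x, r, x, j, r, x, x, j)
Total nodes = 8 + 7 + 4 + 2 + 4 + 3 + 6 + 1 + 5 + 8 + 6 + 4 + 7 + 3 + 5 + 3 + 9 + 7 + 8 = 100

100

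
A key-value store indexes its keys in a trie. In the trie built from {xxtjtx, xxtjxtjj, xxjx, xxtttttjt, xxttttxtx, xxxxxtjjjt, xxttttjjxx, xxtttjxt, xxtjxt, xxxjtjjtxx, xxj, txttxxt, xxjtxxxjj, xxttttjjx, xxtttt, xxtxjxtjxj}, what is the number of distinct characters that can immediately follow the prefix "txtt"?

1

Follow the path "txtt" to its node, then look at its outgoing edges.
Characters that immediately follow "txtt" among the stored strings: {x}.
That node has 1 child edge.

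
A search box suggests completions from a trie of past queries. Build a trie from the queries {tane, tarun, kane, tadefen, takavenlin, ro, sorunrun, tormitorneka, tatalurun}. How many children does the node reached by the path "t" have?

2

Walk "t" from the root, arriving at one node.
Characters that immediately follow "t" among the stored strings: {a, o}.
That node has 2 child edges.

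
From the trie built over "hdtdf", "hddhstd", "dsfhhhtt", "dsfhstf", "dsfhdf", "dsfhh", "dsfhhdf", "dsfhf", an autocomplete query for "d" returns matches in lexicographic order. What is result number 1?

dsfhdf

Words with prefix "d", in lexicographic order: "dsfhdf", "dsfhf", "dsfhh", "dsfhhdf", "dsfhhhtt", "dsfhstf"
The 1st is dsfhdf.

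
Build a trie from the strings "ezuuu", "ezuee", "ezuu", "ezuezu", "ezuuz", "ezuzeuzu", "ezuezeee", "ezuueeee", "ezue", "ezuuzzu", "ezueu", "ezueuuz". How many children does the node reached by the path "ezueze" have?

1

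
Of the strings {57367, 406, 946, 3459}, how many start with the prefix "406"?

1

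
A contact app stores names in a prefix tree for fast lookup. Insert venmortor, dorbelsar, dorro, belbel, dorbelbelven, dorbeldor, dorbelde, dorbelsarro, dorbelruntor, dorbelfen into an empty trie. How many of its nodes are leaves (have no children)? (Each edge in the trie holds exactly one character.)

A leaf is a node with no children — equivalently, the end of a word that is not a proper prefix of any other stored word.
Those words: "belbel", "dorbelbelven", "dorbelde", "dorbeldor", "dorbelfen", "dorbelruntor", "dorbelsarro", "dorro", "venmortor"
Leaf count: 9

9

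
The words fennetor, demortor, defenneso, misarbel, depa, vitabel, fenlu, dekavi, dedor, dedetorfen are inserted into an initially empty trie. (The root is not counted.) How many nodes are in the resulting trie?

56

Insert word by word; a character creates a node only if that edge doesn't already exist:
  "fennetor" → 8 new (f, e, n, n, e, t, o, r)
  "demortor" → 8 new (d, e, m, o, r, t, o, r)
  "defenneso" → prefix "de" already present; 7 new (f, e, n, n, e, s, o)
  "misarbel" → 8 new (m, i, s, a, r, b, e, l)
  "depa" → prefix "de" already present; 2 new (p, a)
  "vitabel" → 7 new (v, i, t, a, b, e, l)
  "fenlu" → prefix "fen" already present; 2 new (l, u)
  "dekavi" → prefix "de" already present; 4 new (k, a, v, i)
  "dedor" → prefix "de" already present; 3 new (d, o, r)
  "dedetorfen" → prefix "ded" already present; 7 new (e, t, o, r, f, e, n)
Total nodes = 8 + 8 + 7 + 8 + 2 + 7 + 2 + 4 + 3 + 7 = 56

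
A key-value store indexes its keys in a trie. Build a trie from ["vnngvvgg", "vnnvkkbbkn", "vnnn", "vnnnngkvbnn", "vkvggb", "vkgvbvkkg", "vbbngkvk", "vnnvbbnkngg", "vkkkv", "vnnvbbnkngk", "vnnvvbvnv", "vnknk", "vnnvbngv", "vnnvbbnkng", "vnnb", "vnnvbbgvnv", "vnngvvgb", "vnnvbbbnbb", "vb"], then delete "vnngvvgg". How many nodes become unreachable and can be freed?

1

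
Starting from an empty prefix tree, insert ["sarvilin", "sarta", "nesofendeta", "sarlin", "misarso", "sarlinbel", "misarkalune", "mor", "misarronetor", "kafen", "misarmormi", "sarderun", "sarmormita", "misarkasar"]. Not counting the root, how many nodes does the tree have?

74

For each word, the new-node count is its length minus the longest prefix already in the trie:
  "sarvilin" → 8 new (s, a, r, v, i, l, i, n)
  "sarta" → prefix "sar" already present; 2 new (t, a)
  "nesofendeta" → 11 new (n, e, s, o, f, e, n, d, e, t, a)
  "sarlin" → prefix "sar" already present; 3 new (l, i, n)
  "misarso" → 7 new (m, i, s, a, r, s, o)
  "sarlinbel" → prefix "sarlin" already present; 3 new (b, e, l)
  "misarkalune" → prefix "misar" already present; 6 new (k, a, l, u, n, e)
  "mor" → prefix "m" already present; 2 new (o, r)
  "misarronetor" → prefix "misar" already present; 7 new (r, o, n, e, t, o, r)
  "kafen" → 5 new (k, a, f, e, n)
  "misarmormi" → prefix "misar" already present; 5 new (m, o, r, m, i)
  "sarderun" → prefix "sar" already present; 5 new (d, e, r, u, n)
  "sarmormita" → prefix "sar" already present; 7 new (m, o, r, m, i, t, a)
  "misarkasar" → prefix "misarka" already present; 3 new (s, a, r)
Total nodes = 8 + 2 + 11 + 3 + 7 + 3 + 6 + 2 + 7 + 5 + 5 + 5 + 7 + 3 = 74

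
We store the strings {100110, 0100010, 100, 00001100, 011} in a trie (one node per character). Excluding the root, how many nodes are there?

21

Count nodes per top-level branch (shared prefixes stored once):
  '0'-branch (00001100, 0100010, 011): 15 nodes
  '1'-branch (100, 100110): 6 nodes
Sum: 21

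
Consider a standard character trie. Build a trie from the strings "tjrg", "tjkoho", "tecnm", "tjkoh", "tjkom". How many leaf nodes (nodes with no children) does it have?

A leaf is a node with no children — equivalently, the end of a word that is not a proper prefix of any other stored word.
Those words: "tecnm", "tjkoho", "tjkom", "tjrg"
Leaf count: 4

4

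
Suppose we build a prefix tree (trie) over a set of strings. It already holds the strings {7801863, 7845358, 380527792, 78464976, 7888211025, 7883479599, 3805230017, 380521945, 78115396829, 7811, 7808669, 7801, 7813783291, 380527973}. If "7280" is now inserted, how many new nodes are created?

The longest prefix of "7280" already in the trie is "7" (length 1).
Each of the 3 remaining characters creates one node.

3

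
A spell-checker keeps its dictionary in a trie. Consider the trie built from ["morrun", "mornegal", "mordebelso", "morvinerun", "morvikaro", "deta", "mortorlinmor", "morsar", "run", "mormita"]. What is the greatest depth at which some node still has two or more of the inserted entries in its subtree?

5

Look for the deepest trie node that still has at least two words in its subtree.
"morvikaro" and "morvinerun" agree on "morvi" (5 characters) before diverging; nothing deeper is shared.
Longest shared-prefix length: 5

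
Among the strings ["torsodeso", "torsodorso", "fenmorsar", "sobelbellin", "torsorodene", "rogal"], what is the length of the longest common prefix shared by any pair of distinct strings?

6

The deepest shared node is where two words last agree before diverging.
e.g. "torsodeso" and "torsodorso" share the prefix "torsod" of length 6; no pair shares a longer one.
Longest shared-prefix length: 6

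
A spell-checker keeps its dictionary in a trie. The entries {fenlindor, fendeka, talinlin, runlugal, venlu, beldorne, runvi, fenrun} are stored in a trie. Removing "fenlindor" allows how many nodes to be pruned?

6

A node on "fenlindor"'s path can go only if nothing else ends at it or branches off below it.
The suffix "lindor" (6 nodes) is used only by "fenlindor"; the node for "fen" still has the child "d", so pruning stops there.
Nodes removed: 6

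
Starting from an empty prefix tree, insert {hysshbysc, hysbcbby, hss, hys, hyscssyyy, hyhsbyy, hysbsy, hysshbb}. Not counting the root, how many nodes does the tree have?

30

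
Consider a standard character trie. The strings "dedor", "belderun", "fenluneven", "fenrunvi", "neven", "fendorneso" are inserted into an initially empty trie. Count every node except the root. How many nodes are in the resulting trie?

Trie structure (* marks end of a word):
(root)
├─ b
│  └─ e
│     └─ l
│        └─ d
│           └─ e
│              └─ r
│                 └─ u
│                    └─ n *
├─ d
│  └─ e
│     └─ d
│        └─ o
│           └─ r *
├─ f
│  └─ e
│     └─ n
│        ├─ d
│        │  └─ o
│        │     └─ r
│        │        └─ n
│        │           └─ e
│        │              └─ s
│        │                 └─ o *
│        ├─ l
│        │  └─ u
│        │     └─ n
│        │        └─ e
│        │           └─ v
│        │              └─ e
│        │                 └─ n *
│        └─ r
│           └─ u
│              └─ n
│                 └─ v
│                    └─ i *
└─ n
   └─ e
      └─ v
         └─ e
            └─ n *
Counting every labelled node above: 40.

40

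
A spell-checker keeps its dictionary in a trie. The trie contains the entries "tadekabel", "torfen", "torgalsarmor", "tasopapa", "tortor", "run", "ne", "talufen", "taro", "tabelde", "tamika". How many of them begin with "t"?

9

Walk to "t"; the words in its subtree are exactly those with that prefix.
Matches: "tabelde", "tadekabel", "talufen", "tamika", "taro", "tasopapa", "torfen", "torgalsarmor", "tortor"
Count: 9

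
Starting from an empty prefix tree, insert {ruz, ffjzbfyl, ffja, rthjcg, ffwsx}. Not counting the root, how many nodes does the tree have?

Count nodes per top-level branch (shared prefixes stored once):
  'f'-branch (ffja, ffjzbfyl, ffwsx): 12 nodes
  'r'-branch (rthjcg, ruz): 8 nodes
Sum: 20

20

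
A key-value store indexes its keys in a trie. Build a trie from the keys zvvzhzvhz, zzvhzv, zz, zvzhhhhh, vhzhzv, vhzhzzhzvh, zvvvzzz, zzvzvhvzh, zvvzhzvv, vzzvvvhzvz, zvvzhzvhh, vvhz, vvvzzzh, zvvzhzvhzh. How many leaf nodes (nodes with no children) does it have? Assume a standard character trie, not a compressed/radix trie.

12

Leaves are exactly the stored words that no other stored word extends.
Those words: "vhzhzv", "vhzhzzhzvh", "vvhz", "vvvzzzh", "vzzvvvhzvz", "zvvvzzz", "zvvzhzvhh", "zvvzhzvhzh", "zvvzhzvv", "zvzhhhhh", "zzvhzv", "zzvzvhvzh"
Leaf count: 12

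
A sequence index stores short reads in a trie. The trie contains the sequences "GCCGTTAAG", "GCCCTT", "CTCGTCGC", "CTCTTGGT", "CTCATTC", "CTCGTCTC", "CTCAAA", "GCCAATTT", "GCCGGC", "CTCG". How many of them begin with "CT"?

6

Traverse to the node for "CT", then collect every word in that subtree.
Matches: "CTCAAA", "CTCATTC", "CTCG", "CTCGTCGC", "CTCGTCTC", "CTCTTGGT"
Count: 6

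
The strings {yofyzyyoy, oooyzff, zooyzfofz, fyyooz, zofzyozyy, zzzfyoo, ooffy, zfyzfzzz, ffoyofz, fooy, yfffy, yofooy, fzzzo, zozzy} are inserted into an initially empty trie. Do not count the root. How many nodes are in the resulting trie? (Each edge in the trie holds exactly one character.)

77

Insert word by word; a character creates a node only if that edge doesn't already exist:
  "yofyzyyoy" → 9 new (y, o, f, y, z, y, y, o, y)
  "oooyzff" → 7 new (o, o, o, y, z, f, f)
  "zooyzfofz" → 9 new (z, o, o, y, z, f, o, f, z)
  "fyyooz" → 6 new (f, y, y, o, o, z)
  "zofzyozyy" → prefix "zo" already present; 7 new (f, z, y, o, z, y, y)
  "zzzfyoo" → prefix "z" already present; 6 new (z, z, f, y, o, o)
  "ooffy" → prefix "oo" already present; 3 new (f, f, y)
  "zfyzfzzz" → prefix "z" already present; 7 new (f, y, z, f, z, z, z)
  "ffoyofz" → prefix "f" already present; 6 new (f, o, y, o, f, z)
  "fooy" → prefix "f" already present; 3 new (o, o, y)
  "yfffy" → prefix "y" already present; 4 new (f, f, f, y)
  "yofooy" → prefix "yof" already present; 3 new (o, o, y)
  "fzzzo" → prefix "f" already present; 4 new (z, z, z, o)
  "zozzy" → prefix "zo" already present; 3 new (z, z, y)
Total nodes = 9 + 7 + 9 + 6 + 7 + 6 + 3 + 7 + 6 + 3 + 4 + 3 + 4 + 3 = 77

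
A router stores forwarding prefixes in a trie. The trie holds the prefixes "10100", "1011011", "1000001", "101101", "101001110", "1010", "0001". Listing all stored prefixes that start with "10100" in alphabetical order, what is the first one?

10100

DFS of the "10100" subtree visits, in order: "10100", "101001110"
The 1st is 10100.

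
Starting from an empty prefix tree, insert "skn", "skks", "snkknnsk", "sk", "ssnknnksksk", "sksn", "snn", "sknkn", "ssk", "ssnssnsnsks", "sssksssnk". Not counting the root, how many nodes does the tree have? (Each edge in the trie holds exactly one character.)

Insert word by word; a character creates a node only if that edge doesn't already exist:
  "skn" → 3 new (s, k, n)
  "skks" → prefix "sk" already present; 2 new (k, s)
  "snkknnsk" → prefix "s" already present; 7 new (n, k, k, n, n, s, k)
  "sk" → prefix "sk" already present; 0 new (none)
  "ssnknnksksk" → prefix "s" already present; 10 new (s, n, k, n, n, k, s, k, s, k)
  "sksn" → prefix "sk" already present; 2 new (s, n)
  "snn" → prefix "sn" already present; 1 new (n)
  "sknkn" → prefix "skn" already present; 2 new (k, n)
  "ssk" → prefix "ss" already present; 1 new (k)
  "ssnssnsnsks" → prefix "ssn" already present; 8 new (s, s, n, s, n, s, k, s)
  "sssksssnk" → prefix "ss" already present; 7 new (s, k, s, s, s, n, k)
Total nodes = 3 + 2 + 7 + 0 + 10 + 2 + 1 + 2 + 1 + 8 + 7 = 43

43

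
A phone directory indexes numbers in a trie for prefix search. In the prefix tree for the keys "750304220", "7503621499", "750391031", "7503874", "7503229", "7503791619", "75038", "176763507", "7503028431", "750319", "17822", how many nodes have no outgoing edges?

10

A leaf is a node with no children — equivalently, the end of a word that is not a proper prefix of any other stored word.
Those words: "176763507", "17822", "7503028431", "750304220", "750319", "7503229", "7503621499", "7503791619", "7503874", "750391031"
Leaf count: 10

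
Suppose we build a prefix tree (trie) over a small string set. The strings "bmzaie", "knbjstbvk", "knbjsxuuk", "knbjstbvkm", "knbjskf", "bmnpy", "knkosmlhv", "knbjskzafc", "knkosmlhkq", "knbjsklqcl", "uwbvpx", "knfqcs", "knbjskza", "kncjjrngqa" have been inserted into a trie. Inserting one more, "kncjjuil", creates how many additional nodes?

3

"kncjj" is already a path in the trie; the remaining "uil" must be added.
New nodes needed: |"kncjjuil"| − 5 = 8 − 5 = 3.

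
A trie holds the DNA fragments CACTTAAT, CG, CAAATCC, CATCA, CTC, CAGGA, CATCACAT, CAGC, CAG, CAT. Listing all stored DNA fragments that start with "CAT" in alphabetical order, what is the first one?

Words with prefix "CAT", in lexicographic order: "CAT", "CATCA", "CATCACAT"
Position 1: CAT

CAT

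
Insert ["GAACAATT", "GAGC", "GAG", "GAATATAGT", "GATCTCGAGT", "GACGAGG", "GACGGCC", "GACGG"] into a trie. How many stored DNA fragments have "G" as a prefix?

8

Traverse to the node for "G", then collect every word in that subtree.
Matches: "GAACAATT", "GAATATAGT", "GACGAGG", "GACGG", "GACGGCC", "GAG", "GAGC", "GATCTCGAGT"
Count: 8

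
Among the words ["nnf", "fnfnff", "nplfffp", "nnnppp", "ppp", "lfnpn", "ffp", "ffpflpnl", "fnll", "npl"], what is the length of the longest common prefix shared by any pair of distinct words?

3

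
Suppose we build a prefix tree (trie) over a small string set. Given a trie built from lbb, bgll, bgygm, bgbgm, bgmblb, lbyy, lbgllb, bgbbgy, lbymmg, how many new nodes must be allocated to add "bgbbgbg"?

2

Walking "bgbbgbg" from the root, the first 5 characters ("bgbbg") follow existing edges; "b" is the first miss.
Each of the 2 remaining characters creates one node.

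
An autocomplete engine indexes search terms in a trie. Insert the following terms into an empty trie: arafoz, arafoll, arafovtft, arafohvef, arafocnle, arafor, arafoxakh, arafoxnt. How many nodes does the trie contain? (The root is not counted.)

For each word, the new-node count is its length minus the longest prefix already in the trie:
  "arafoz" → 6 new (a, r, a, f, o, z)
  "arafoll" → prefix "arafo" already present; 2 new (l, l)
  "arafovtft" → prefix "arafo" already present; 4 new (v, t, f, t)
  "arafohvef" → prefix "arafo" already present; 4 new (h, v, e, f)
  "arafocnle" → prefix "arafo" already present; 4 new (c, n, l, e)
  "arafor" → prefix "arafo" already present; 1 new (r)
  "arafoxakh" → prefix "arafo" already present; 4 new (x, a, k, h)
  "arafoxnt" → prefix "arafox" already present; 2 new (n, t)
Total nodes = 6 + 2 + 4 + 4 + 4 + 1 + 4 + 2 = 27

27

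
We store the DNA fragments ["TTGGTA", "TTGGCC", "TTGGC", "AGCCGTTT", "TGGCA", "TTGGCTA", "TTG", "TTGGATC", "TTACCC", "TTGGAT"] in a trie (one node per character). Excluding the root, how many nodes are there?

Trie structure (* marks end of a word):
(root)
├─ A
│  └─ G
│     └─ C
│        └─ C
│           └─ G
│              └─ T
│                 └─ T
│                    └─ T *
└─ T
   ├─ G
   │  └─ G
   │     └─ C
   │        └─ A *
   └─ T
      ├─ A
      │  └─ C
      │     └─ C
      │        └─ C *
      └─ G *
         └─ G
            ├─ A
            │  └─ T *
            │     └─ C *
            ├─ C *
            │  ├─ C *
            │  └─ T
            │     └─ A *
            └─ T
               └─ A *
Counting every labelled node above: 29.

29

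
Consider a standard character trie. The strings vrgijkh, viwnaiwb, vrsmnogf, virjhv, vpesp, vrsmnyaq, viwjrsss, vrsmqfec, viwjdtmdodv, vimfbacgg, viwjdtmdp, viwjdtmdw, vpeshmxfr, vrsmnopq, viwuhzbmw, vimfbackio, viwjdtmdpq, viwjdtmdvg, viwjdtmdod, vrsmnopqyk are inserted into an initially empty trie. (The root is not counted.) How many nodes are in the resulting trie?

For each word, the new-node count is its length minus the longest prefix already in the trie:
  "vrgijkh" → 7 new (v, r, g, i, j, k, h)
  "viwnaiwb" → prefix "v" already present; 7 new (i, w, n, a, i, w, b)
  "vrsmnogf" → prefix "vr" already present; 6 new (s, m, n, o, g, f)
  "virjhv" → prefix "vi" already present; 4 new (r, j, h, v)
  "vpesp" → prefix "v" already present; 4 new (p, e, s, p)
  "vrsmnyaq" → prefix "vrsmn" already present; 3 new (y, a, q)
  "viwjrsss" → prefix "viw" already present; 5 new (j, r, s, s, s)
  "vrsmqfec" → prefix "vrsm" already present; 4 new (q, f, e, c)
  "viwjdtmdodv" → prefix "viwj" already present; 7 new (d, t, m, d, o, d, v)
  "vimfbacgg" → prefix "vi" already present; 7 new (m, f, b, a, c, g, g)
  "viwjdtmdp" → prefix "viwjdtmd" already present; 1 new (p)
  "viwjdtmdw" → prefix "viwjdtmd" already present; 1 new (w)
  "vpeshmxfr" → prefix "vpes" already present; 5 new (h, m, x, f, r)
  "vrsmnopq" → prefix "vrsmno" already present; 2 new (p, q)
  "viwuhzbmw" → prefix "viw" already present; 6 new (u, h, z, b, m, w)
  "vimfbackio" → prefix "vimfbac" already present; 3 new (k, i, o)
  "viwjdtmdpq" → prefix "viwjdtmdp" already present; 1 new (q)
  "viwjdtmdvg" → prefix "viwjdtmd" already present; 2 new (v, g)
  "viwjdtmdod" → prefix "viwjdtmdod" already present; 0 new (none)
  "vrsmnopqyk" → prefix "vrsmnopq" already present; 2 new (y, k)
Total nodes = 7 + 7 + 6 + 4 + 4 + 3 + 5 + 4 + 7 + 7 + 1 + 1 + 5 + 2 + 6 + 3 + 1 + 2 + 0 + 2 = 77

77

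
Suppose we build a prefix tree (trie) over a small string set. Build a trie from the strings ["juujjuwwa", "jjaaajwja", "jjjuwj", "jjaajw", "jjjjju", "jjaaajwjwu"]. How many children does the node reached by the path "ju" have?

Walk "ju" from the root, arriving at one node.
Distinct next characters after "ju": u.
That node has 1 child edge.

1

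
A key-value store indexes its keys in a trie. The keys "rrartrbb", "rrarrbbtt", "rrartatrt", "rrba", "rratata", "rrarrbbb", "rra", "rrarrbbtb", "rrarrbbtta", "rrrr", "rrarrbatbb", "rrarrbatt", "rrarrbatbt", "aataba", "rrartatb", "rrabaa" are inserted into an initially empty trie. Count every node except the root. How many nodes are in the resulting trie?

Insert word by word; a character creates a node only if that edge doesn't already exist:
  "rrartrbb" → 8 new (r, r, a, r, t, r, b, b)
  "rrarrbbtt" → prefix "rrar" already present; 5 new (r, b, b, t, t)
  "rrartatrt" → prefix "rrart" already present; 4 new (a, t, r, t)
  "rrba" → prefix "rr" already present; 2 new (b, a)
  "rratata" → prefix "rra" already present; 4 new (t, a, t, a)
  "rrarrbbb" → prefix "rrarrbb" already present; 1 new (b)
  "rra" → prefix "rra" already present; 0 new (none)
  "rrarrbbtb" → prefix "rrarrbbt" already present; 1 new (b)
  "rrarrbbtta" → prefix "rrarrbbtt" already present; 1 new (a)
  "rrrr" → prefix "rr" already present; 2 new (r, r)
  "rrarrbatbb" → prefix "rrarrb" already present; 4 new (a, t, b, b)
  "rrarrbatt" → prefix "rrarrbat" already present; 1 new (t)
  "rrarrbatbt" → prefix "rrarrbatb" already present; 1 new (t)
  "aataba" → 6 new (a, a, t, a, b, a)
  "rrartatb" → prefix "rrartat" already present; 1 new (b)
  "rrabaa" → prefix "rra" already present; 3 new (b, a, a)
Total nodes = 8 + 5 + 4 + 2 + 4 + 1 + 0 + 1 + 1 + 2 + 4 + 1 + 1 + 6 + 1 + 3 = 44

44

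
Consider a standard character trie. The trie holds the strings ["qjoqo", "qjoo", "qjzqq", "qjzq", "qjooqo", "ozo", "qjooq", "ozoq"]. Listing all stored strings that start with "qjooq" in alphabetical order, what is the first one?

qjooq

Words with prefix "qjooq", in lexicographic order: "qjooq", "qjooqo"
The 1st is qjooq.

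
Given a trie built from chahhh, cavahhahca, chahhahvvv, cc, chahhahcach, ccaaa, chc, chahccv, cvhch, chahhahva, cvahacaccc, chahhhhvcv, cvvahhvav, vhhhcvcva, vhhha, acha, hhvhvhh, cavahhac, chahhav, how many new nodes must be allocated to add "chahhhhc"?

1

The longest prefix of "chahhhhc" already in the trie is "chahhhh" (length 7).
New nodes needed: |"chahhhhc"| − 7 = 8 − 7 = 1.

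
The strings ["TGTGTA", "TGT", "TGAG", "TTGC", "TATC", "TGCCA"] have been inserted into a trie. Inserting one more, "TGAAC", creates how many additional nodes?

"TGA" is already a path in the trie; the remaining "AC" must be added.
So 5 − 3 = 2 new nodes.

2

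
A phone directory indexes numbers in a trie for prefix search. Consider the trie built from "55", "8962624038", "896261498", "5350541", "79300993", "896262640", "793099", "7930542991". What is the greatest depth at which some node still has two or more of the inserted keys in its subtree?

6

Look for the deepest trie node that still has at least two words in its subtree.
"8962624038" and "896262640" agree on "896262" (6 characters) before diverging; nothing deeper is shared.
Longest shared-prefix length: 6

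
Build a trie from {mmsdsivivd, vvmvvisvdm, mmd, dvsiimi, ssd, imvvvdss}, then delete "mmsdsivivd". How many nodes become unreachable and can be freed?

After clearing the end-marker at "mmsdsivivd", prune upward until reaching a node still needed by another word.
The suffix "sdsivivd" (8 nodes) is used only by "mmsdsivivd"; the node for "mm" still has the child "d", so pruning stops there.
Nodes removed: 8

8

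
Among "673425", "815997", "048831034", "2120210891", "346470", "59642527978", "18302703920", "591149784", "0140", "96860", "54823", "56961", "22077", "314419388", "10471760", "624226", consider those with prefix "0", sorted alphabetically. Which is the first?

0140

DFS of the "0" subtree visits, in order: "0140", "048831034"
The 1st is 0140.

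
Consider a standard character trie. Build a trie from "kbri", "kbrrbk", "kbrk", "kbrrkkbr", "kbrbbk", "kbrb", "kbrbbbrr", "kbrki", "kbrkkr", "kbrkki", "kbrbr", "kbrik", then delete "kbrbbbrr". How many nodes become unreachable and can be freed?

3

A node on "kbrbbbrr"'s path can go only if nothing else ends at it or branches off below it.
The suffix "brr" (3 nodes) is used only by "kbrbbbrr"; the node for "kbrbb" still has the child "k", so pruning stops there.
Nodes removed: 3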